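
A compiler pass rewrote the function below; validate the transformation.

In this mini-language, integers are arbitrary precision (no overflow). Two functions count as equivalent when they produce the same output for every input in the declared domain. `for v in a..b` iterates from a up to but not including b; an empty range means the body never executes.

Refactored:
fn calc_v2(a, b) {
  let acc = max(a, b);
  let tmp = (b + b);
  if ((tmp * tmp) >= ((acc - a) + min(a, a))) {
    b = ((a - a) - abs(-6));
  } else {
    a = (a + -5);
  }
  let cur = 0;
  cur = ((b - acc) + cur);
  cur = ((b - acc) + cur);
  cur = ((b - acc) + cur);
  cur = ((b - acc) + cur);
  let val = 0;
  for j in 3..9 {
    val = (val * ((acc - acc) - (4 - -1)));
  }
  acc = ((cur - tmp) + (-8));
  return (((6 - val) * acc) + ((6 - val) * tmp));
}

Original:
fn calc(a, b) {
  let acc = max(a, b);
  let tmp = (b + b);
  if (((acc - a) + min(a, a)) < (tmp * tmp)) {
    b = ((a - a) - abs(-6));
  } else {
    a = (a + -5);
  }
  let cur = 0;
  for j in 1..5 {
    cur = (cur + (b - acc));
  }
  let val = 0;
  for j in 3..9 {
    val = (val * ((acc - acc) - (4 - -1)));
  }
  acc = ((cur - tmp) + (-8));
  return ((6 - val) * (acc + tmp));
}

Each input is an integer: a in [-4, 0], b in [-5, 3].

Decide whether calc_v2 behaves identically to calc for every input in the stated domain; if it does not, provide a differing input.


Consider the input a=-4, b=0.
calc: acc becomes 0; next tmp becomes 0; next (((acc - a) + min(a, a)) < (tmp * tmp)) evaluates to false; next a becomes -9; next cur becomes 0; next at j=1:; next cur becomes 0; next at j=2:; next cur becomes 0; next at j=3:; next cur becomes 0; next at j=4:; next cur becomes 0; next val becomes 0; next at j=3:; next val becomes 0; next at j=4:; next val becomes 0; next at j=5:; next val becomes 0; next at j=6:; next val becomes 0; next at j=7:; next val becomes 0; next at j=8:; next val becomes 0; next acc becomes -8; next final value -48
calc_v2: acc becomes 0; next tmp becomes 0; next ((tmp * tmp) >= ((acc - a) + min(a, a))) evaluates to true; next b becomes -6; next cur becomes 0; next cur becomes -6; next cur becomes -12; next cur becomes -18; next cur becomes -24; next val becomes 0; next at j=3:; next val becomes 0; next at j=4:; next val becomes 0; next at j=5:; next val becomes 0; next at j=6:; next val becomes 0; next at j=7:; next val becomes 0; next at j=8:; next val becomes 0; next acc becomes -32; next final value -192
-48 and -192 differ, so these are not the same function on this domain.
verdict: not equivalent; witness: a=-4, b=0


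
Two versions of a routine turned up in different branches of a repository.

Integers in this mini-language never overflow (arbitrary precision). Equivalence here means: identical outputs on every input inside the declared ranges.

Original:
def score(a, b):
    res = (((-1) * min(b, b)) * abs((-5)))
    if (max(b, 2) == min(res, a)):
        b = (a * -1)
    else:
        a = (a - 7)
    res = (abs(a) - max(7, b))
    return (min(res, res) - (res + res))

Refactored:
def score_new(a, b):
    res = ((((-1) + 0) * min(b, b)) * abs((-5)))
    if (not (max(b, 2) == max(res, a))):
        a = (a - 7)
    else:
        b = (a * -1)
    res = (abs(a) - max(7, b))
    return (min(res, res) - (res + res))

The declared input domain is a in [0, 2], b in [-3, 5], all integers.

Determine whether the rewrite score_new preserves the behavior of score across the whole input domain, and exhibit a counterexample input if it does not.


These are not equivalent — on a=2, b=-3 the outputs split (5 vs 2).
score: res=15, then (max(b, 2) == min(res, a)) is true, then b=-2, then res=-5, then returns 5
score_new: res=15, then (not (max(b, 2) == max(res, a))) is true, then a=-5, then res=-2, then returns 2
verdict: not equivalent; witness: a=2, b=-3


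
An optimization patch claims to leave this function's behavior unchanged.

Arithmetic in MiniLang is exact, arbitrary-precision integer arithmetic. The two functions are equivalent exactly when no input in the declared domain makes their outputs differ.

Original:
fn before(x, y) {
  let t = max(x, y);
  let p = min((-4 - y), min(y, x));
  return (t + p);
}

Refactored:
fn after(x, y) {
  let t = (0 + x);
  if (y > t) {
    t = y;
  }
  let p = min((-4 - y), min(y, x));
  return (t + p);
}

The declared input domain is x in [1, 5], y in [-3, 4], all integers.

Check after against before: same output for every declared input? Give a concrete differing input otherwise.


Changes here: min/max/abs usage differs; branching structure differs; statement counts differ; comparison usage differs; constant usage differs; arithmetic usage differs; the full 40-point sweep finds no disagreement.
verdict: equivalent


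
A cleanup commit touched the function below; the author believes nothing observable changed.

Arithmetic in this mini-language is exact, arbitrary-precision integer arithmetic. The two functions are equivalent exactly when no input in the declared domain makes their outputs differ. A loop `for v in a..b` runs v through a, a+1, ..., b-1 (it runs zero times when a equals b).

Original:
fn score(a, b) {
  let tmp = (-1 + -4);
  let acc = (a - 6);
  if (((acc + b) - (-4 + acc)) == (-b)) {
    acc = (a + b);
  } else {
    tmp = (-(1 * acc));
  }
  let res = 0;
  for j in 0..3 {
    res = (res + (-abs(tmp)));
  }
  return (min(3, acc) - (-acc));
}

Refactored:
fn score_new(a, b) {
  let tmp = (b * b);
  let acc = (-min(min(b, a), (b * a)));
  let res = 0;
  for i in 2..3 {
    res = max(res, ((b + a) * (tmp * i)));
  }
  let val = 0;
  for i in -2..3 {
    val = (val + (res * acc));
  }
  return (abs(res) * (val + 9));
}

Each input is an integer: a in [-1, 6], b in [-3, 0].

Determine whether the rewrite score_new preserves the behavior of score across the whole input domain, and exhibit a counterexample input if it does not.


On input a=-1, b=-3, score returns -14 while score_new returns 0.
verdict: not equivalent; witness: a=-1, b=-3


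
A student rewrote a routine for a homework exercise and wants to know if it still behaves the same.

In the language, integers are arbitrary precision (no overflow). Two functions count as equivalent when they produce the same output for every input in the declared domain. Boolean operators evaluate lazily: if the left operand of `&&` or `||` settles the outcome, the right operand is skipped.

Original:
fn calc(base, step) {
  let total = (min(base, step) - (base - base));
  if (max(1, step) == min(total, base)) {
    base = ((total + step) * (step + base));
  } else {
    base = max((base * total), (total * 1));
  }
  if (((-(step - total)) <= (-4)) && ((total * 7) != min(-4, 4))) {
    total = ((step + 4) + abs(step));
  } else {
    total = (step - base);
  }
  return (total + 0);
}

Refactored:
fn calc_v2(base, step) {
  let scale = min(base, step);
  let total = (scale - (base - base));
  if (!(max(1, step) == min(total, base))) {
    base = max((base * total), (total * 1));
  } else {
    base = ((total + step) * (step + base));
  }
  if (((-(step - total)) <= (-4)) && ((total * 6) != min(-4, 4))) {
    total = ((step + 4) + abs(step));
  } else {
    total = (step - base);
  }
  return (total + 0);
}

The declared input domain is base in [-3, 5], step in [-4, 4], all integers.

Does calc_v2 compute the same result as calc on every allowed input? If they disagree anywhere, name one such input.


The edit looks behavioral (`7` became `6`), but over these ranges it never changes the outcome.
One worked example (base=1, step=-1) — calc: total := -1 | (max(1, step) == min(total, base)): false | base := -1 | (((-(step - total)) <= (-4)) && ((total * 7) != min(-4, 4))): false | total := 0 | result 0; calc_v2: scale := -1 | total := -1 | (!(max(1, step) == min(total, base))): true | base := -1 | (((-(step - total)) <= (-4)) && ((total * 6) != min(-4, 4))): false | total := 0 | result 0; agreement on 0.
Checked all 81 inputs in the declared domain: the outputs agree on every one.
verdict: equivalent


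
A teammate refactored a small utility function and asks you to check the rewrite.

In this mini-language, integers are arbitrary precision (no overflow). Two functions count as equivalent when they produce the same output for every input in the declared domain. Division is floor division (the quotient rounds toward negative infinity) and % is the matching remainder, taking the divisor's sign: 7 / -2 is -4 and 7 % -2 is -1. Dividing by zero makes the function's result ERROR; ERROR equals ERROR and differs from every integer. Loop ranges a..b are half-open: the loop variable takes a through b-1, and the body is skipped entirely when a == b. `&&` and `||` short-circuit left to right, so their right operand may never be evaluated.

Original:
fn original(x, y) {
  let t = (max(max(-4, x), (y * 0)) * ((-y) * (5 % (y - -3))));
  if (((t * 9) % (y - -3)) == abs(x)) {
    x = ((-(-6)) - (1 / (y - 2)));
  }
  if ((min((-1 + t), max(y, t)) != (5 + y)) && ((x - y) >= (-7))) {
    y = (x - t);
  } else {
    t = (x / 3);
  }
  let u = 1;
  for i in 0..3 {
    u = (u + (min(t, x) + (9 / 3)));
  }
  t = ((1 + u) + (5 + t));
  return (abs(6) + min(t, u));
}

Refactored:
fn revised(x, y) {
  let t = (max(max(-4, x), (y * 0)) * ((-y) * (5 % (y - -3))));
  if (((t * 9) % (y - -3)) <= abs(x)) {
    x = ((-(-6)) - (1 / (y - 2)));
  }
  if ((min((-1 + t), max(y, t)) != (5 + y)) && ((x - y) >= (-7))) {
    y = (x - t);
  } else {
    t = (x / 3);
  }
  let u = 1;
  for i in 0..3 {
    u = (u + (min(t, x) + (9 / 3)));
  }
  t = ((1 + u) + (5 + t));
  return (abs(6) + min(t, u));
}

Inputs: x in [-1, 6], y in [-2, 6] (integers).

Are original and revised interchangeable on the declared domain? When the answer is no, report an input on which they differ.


Run the pair on x=-1, y=-2.
original: t := 0 | (((t * 9) % (y - -3)) == abs(x)): false | ((min((-1 + t), max(y, t)) != (5 + y)) && ((x - y) >= (-7))): true | y := -1 | u := 1 | iter i=0: | u := 3 | iter i=1: | u := 5 | iter i=2: | u := 7 | t := 13 | result 13
revised: t := 0 | (((t * 9) % (y - -3)) <= abs(x)): true | x := 7 | ((min((-1 + t), max(y, t)) != (5 + y)) && ((x - y) >= (-7))): true | y := 7 | u := 1 | iter i=0: | u := 4 | iter i=1: | u := 7 | iter i=2: | u := 10 | t := 16 | result 16
13 and 16 differ, so these are not the same function on this domain.
verdict: not equivalent; witness: x=-1, y=-2


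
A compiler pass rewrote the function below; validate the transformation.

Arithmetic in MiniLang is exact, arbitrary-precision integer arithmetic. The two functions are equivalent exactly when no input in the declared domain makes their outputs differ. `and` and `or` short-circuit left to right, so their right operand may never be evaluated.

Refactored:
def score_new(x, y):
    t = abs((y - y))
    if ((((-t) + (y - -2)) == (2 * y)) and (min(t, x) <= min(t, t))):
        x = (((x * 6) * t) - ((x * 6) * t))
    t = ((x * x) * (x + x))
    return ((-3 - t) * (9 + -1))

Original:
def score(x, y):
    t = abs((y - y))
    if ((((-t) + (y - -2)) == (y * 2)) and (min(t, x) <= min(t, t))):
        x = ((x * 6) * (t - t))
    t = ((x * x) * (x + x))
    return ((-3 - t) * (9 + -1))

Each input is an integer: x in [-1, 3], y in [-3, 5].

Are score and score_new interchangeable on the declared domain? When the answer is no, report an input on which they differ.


The two versions differ — the changes include arithmetic usage differs; and constant usage differs.
Spot check at x=3, y=5 — score: t=0, then ((((-t) + (y - -2)) == (y * 2)) and (min(t, x) <= min(t, t))) is false, then t=54, then returns -456. score_new: t=0, then ((((-t) + (y - -2)) == (2 * y)) and (min(t, x) <= min(t, t))) is false, then t=54, then returns -456. Both give -456.
Across all 45 domain points the two functions coincide.
verdict: equivalent


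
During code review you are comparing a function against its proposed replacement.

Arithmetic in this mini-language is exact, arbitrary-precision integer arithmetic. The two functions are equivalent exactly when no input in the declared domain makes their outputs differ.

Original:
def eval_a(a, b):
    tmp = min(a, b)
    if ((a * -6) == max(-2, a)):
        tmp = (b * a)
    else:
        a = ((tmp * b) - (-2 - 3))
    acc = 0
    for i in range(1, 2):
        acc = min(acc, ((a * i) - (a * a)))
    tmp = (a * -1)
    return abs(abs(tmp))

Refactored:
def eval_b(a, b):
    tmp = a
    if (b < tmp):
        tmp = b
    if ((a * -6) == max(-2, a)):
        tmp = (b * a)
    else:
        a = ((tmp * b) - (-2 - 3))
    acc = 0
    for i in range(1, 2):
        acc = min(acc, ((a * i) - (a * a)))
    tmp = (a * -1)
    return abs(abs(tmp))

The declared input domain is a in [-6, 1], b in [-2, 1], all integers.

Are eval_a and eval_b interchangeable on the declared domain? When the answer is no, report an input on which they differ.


The two versions differ — the changes include statement counts differ; branching structure differs; min/max/abs usage differs; comparison usage differs.
Spot check at a=-1, b=-1 — eval_a: tmp = -1; ((a * -6) == max(-2, a)) -> false; a = 6; acc = 0; [i=1]; acc = -30; tmp = -6; return 6. eval_b: tmp = -1; (b < tmp) -> false; ((a * -6) == max(-2, a)) -> false; a = 6; acc = 0; [i=1]; acc = -30; tmp = -6; return 6. Both give 6.
Checked all 32 inputs in the declared domain: the outputs agree on every one.
verdict: equivalent


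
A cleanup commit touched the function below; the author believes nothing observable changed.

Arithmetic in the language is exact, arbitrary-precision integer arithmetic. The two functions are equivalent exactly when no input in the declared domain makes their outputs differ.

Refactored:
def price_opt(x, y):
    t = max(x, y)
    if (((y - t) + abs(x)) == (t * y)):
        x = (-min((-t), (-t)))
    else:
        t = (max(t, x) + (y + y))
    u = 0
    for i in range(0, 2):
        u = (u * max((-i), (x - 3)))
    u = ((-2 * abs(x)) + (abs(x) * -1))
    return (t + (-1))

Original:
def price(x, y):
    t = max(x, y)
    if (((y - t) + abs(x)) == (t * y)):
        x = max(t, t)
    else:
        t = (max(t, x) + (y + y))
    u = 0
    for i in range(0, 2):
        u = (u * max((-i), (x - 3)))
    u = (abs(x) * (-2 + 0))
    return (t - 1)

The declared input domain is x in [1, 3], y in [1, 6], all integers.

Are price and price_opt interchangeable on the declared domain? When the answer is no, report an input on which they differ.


The edit looks behavioral (`0` became `-1`), but over these ranges it never changes the outcome; all 18 inputs agree.
verdict: equivalent


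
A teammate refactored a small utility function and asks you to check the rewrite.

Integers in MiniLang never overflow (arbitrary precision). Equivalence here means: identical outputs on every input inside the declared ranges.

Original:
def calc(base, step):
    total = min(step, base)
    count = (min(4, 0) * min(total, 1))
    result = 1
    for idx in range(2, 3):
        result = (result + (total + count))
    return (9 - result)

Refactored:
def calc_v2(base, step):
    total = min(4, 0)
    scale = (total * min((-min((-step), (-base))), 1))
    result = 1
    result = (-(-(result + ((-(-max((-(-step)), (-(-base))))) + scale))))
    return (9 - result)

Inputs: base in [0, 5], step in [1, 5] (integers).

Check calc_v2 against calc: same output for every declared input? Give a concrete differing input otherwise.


At base=0, step=1: calc gives 8, calc_v2 gives 7.
verdict: not equivalent; witness: base=0, step=1


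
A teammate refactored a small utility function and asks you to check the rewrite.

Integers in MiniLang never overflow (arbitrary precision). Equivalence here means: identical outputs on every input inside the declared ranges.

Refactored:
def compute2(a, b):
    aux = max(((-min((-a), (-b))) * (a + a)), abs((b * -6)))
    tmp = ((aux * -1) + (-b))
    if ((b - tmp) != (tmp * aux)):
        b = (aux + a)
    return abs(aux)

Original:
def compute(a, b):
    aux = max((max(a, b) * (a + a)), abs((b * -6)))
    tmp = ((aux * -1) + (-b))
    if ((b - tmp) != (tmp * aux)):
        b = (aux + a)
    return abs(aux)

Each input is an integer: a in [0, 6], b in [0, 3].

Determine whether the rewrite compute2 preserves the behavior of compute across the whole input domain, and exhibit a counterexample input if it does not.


The two are interchangeable: min/max/abs usage differs, and every declared input agrees.
Tracing a=5, b=3: compute: aux=50, then tmp=-53, then ((b - tmp) != (tmp * aux)) is true, then b=55, then returns 50 | compute2: aux=50, then tmp=-53, then ((b - tmp) != (tmp * aux)) is true, then b=55, then returns 50 — matching result 50.
Every one of the 28 inputs gives matching results.
verdict: equivalent


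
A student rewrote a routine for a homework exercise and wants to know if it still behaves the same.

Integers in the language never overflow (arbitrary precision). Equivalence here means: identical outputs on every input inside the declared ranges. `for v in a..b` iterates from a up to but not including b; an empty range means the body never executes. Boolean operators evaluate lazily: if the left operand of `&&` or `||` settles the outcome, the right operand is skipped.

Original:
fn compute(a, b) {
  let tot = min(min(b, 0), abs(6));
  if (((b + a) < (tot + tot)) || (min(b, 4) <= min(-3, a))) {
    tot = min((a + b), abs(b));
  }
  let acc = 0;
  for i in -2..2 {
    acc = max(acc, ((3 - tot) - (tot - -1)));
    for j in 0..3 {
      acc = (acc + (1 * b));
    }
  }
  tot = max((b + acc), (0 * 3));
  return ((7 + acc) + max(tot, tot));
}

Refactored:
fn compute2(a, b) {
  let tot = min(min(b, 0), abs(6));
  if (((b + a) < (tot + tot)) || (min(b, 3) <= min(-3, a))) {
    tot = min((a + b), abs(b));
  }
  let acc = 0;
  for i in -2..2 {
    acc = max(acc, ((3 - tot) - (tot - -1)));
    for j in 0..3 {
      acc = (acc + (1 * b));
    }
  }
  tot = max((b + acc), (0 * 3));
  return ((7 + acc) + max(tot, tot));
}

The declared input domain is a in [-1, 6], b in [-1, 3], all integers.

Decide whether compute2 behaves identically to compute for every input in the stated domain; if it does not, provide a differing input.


The suspicious edit (`4` became `3`) never changes the result for any input inside the declared domain.
Tracing a=3, b=2: compute: tot becomes 0; next (((b + a) < (tot + tot)) || (min(b, 4) <= min(-3, a))) evaluates to false; next acc becomes 0; next at i=-2:; next acc becomes 2; next at j=0:; next acc becomes 4; next at j=1:; next acc becomes 6; next at j=2:; next acc becomes 8; next at i=-1:; next acc becomes 8; next at j=0:; next acc becomes 10; next at j=1:; next acc becomes 12; next at j=2:; next acc becomes 14; next at i=0:; next acc becomes 14; next at j=0:; next acc becomes 16; next at j=1:; next acc becomes 18; next at j=2:; next acc becomes 20; next at i=1:; next acc becomes 20; next at j=0:; next acc becomes 22; next at j=1:; next acc becomes 24; next at j=2:; next acc becomes 26; next tot becomes 28; next final value 61 | compute2: tot becomes 0; next (((b + a) < (tot + tot)) || (min(b, 3) <= min(-3, a))) evaluates to false; next acc becomes 0; next at i=-2:; next acc becomes 2; next at j=0:; next acc becomes 4; next at j=1:; next acc becomes 6; next at j=2:; next acc becomes 8; next at i=-1:; next acc becomes 8; next at j=0:; next acc becomes 10; next at j=1:; next acc becomes 12; next at j=2:; next acc becomes 14; next at i=0:; next acc becomes 14; next at j=0:; next acc becomes 16; next at j=1:; next acc becomes 18; next at j=2:; next acc becomes 20; next at i=1:; next acc becomes 20; next at j=0:; next acc becomes 22; next at j=1:; next acc becomes 24; next at j=2:; next acc becomes 26; next tot becomes 28; next final value 61 — matching result 61.
Checked all 40 inputs in the declared domain: the outputs agree on every one.
verdict: equivalent


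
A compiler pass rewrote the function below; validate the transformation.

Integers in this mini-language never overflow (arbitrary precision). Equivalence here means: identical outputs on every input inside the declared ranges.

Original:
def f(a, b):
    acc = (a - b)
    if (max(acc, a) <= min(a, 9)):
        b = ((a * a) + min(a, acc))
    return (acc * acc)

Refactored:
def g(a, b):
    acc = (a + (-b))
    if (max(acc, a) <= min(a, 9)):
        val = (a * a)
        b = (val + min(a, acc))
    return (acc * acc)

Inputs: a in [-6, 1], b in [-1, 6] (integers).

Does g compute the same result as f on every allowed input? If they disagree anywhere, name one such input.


Equivalent — the differences include statement counts differ; also arithmetic usage differs; also local variable names differ, yet no declared input distinguishes the two.
As a probe, take a=-2, b=-1: f runs acc := -1 | (max(acc, a) <= min(a, 9)): false | result 1; g runs acc := -1 | (max(acc, a) <= min(a, 9)): false | result 1; both end at 1.
Sweeping the whole domain (64 inputs) finds no disagreement.
verdict: equivalent


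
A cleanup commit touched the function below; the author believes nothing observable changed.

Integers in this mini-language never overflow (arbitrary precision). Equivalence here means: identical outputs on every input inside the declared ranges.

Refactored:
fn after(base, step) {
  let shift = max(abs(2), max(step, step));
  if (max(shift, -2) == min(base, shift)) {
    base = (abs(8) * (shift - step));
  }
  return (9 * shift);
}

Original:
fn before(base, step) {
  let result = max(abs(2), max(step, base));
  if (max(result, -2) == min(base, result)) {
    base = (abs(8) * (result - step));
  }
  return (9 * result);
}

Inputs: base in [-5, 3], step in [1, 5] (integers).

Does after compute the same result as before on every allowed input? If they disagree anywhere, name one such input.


These are not equivalent — on base=3, step=1 the outputs split (27 vs 18).
before: result becomes 3; next (max(result, -2) == min(base, result)) evaluates to true; next base becomes 16; next final value 27
after: shift becomes 2; next (max(shift, -2) == min(base, shift)) evaluates to true; next base becomes 8; next final value 18
verdict: not equivalent; witness: base=3, step=1


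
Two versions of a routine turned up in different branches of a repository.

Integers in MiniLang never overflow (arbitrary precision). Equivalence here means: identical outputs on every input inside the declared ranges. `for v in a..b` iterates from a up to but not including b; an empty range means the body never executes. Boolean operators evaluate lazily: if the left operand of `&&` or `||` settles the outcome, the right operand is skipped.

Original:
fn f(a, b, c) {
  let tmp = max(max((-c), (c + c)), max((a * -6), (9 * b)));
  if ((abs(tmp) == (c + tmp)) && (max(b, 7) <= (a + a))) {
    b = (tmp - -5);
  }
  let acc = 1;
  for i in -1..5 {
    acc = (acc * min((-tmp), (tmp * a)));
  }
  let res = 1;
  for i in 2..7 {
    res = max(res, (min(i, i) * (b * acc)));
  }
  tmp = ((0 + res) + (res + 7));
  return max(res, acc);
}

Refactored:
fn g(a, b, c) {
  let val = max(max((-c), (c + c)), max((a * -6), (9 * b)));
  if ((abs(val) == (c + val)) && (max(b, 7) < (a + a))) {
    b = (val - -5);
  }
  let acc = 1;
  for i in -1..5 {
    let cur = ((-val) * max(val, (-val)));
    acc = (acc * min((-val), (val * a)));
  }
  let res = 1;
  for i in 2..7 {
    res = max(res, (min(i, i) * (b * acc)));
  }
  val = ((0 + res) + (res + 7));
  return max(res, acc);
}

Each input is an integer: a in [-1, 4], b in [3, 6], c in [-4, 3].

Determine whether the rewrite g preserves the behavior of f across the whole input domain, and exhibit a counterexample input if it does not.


Equivalent. The one real change (`(max(b, 7) <= (a + a))` became `(max(b, 7) < (a + a))`) has no effect anywhere in the declared ranges.
An exhaustive pass over the 192 declared inputs shows identical outputs.
One worked example (a=4, b=6, c=-4) — f: tmp := 54 | ((abs(tmp) == (c + tmp)) && (max(b, 7) <= (a + a))): false | acc := 1 | iter i=-1: | acc := -54 | iter i=0: | acc := 2916 | iter i=1: | acc := -157464 | iter i=2: | acc := 8503056 | iter i=3: | acc := -459165024 | iter i=4: | acc := 24794911296 | res := 1 | iter i=2: | res := 297538935552 | iter i=3: | res := 446308403328 | iter i=4: | res := 595077871104 | iter i=5: | res := 743847338880 | iter i=6: | res := 892616806656 | tmp := 1785233613319 | result 892616806656; g: val := 54 | ((abs(val) == (c + val)) && (max(b, 7) < (a + a))): false | acc := 1 | iter i=-1: | cur := -2916 | acc := -54 | iter i=0: | cur := -2916 | acc := 2916 | iter i=1: | cur := -2916 | acc := -157464 | iter i=2: | cur := -2916 | acc := 8503056 | iter i=3: | cur := -2916 | acc := -459165024 | iter i=4: | cur := -2916 | acc := 24794911296 | res := 1 | iter i=2: | res := 297538935552 | iter i=3: | res := 446308403328 | iter i=4: | res := 595077871104 | iter i=5: | res := 743847338880 | iter i=6: | res := 892616806656 | val := 1785233613319 | result 892616806656; agreement on 892616806656.
verdict: equivalent


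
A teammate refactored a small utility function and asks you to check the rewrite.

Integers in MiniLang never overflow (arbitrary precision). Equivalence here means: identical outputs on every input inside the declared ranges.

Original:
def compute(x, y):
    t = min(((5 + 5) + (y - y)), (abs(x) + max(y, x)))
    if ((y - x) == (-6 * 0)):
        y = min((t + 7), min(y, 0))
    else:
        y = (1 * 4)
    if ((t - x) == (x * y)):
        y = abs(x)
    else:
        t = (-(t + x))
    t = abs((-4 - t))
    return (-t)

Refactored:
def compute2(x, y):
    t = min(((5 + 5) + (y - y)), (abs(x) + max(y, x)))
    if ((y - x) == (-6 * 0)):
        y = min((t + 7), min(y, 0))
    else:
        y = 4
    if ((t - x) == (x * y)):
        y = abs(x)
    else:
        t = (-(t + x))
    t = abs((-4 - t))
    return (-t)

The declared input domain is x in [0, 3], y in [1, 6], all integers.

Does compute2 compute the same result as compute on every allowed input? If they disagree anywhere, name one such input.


Differences: constant usage differs, arithmetic usage differs — yet all 24 inputs agree.
verdict: equivalent


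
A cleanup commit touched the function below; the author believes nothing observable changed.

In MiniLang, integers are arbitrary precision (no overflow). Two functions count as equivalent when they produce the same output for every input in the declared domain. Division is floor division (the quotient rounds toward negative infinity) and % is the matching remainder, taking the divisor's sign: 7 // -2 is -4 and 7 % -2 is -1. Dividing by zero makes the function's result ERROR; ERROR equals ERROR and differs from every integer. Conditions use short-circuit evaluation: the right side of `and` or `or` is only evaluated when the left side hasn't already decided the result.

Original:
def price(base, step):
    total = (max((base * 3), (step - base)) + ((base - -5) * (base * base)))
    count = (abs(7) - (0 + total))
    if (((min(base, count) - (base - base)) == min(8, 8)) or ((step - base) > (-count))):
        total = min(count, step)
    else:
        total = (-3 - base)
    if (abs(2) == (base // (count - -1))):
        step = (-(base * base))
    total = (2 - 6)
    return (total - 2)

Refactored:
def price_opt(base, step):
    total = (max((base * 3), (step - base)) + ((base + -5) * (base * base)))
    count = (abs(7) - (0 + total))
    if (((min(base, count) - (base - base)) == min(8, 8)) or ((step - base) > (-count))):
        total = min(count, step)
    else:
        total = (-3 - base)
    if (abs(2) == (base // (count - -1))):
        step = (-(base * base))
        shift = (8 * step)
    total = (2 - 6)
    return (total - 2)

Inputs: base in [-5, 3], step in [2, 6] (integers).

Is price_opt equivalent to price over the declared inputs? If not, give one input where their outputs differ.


There is a counterexample at base=-5, step=3: ERROR on one side, -6 on the other.
price: total = 8; count = -1; (((min(base, count) - (base - base)) == min(8, 8)) or ((step - base) > (-count))) -> true; total = -1; division by zero -> ERROR
price_opt: total = -242; count = 249; (((min(base, count) - (base - base)) == min(8, 8)) or ((step - base) > (-count))) -> true; total = 3; (abs(2) == (base // (count - -1))) -> false; total = -4; return -6
verdict: not equivalent; witness: base=-5, step=3


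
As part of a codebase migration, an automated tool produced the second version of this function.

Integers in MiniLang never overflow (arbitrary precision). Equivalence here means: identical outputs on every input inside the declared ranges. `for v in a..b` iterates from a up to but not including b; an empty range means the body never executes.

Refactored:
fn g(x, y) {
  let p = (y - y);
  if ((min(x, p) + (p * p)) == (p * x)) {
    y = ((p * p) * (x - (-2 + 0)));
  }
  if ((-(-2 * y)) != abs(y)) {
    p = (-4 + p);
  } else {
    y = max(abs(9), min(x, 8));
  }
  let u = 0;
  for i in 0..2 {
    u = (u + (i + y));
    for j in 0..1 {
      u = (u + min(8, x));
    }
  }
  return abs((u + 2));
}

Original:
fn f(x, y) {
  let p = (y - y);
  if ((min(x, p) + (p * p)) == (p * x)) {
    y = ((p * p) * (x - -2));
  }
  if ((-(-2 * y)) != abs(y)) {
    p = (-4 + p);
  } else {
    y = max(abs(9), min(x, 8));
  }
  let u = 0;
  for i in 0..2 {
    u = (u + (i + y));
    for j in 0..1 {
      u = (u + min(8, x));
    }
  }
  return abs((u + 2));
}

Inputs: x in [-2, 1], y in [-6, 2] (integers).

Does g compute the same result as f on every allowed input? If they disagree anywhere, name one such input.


The two versions differ — the changes include arithmetic usage differs; and constant usage differs.
Tracing x=-2, y=-4: f: p becomes 0; next ((min(x, p) + (p * p)) == (p * x)) evaluates to false; next ((-(-2 * y)) != abs(y)) evaluates to true; next p becomes -4; next u becomes 0; next at i=0:; next u becomes -4; next at j=0:; next u becomes -6; next at i=1:; next u becomes -9; next at j=0:; next u becomes -11; next final value 9 | g: p becomes 0; next ((min(x, p) + (p * p)) == (p * x)) evaluates to false; next ((-(-2 * y)) != abs(y)) evaluates to true; next p becomes -4; next u becomes 0; next at i=0:; next u becomes -4; next at j=0:; next u becomes -6; next at i=1:; next u becomes -9; next at j=0:; next u becomes -11; next final value 9 — matching result 9.
Every one of the 36 inputs gives matching results.
verdict: equivalent


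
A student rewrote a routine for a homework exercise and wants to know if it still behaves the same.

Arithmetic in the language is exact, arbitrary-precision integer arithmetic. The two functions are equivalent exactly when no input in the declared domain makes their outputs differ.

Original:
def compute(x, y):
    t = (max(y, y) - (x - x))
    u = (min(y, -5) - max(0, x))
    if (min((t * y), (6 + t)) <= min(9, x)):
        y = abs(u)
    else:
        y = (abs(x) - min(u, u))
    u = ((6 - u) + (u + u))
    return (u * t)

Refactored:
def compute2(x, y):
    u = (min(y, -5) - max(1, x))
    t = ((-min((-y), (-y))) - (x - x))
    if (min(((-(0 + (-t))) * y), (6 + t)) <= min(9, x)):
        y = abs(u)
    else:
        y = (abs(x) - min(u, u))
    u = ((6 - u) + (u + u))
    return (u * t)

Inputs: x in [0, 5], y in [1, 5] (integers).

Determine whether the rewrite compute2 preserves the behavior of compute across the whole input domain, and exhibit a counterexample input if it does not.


Run the pair on x=0, y=1.
compute: t=1, then u=-5, then (min((t * y), (6 + t)) <= min(9, x)) is false, then y=5, then u=1, then returns 1
compute2: u=-6, then t=1, then (min(((-(0 + (-t))) * y), (6 + t)) <= min(9, x)) is false, then y=6, then u=0, then returns 0
1 vs 0 — the two versions disagree here.
verdict: not equivalent; witness: x=0, y=1


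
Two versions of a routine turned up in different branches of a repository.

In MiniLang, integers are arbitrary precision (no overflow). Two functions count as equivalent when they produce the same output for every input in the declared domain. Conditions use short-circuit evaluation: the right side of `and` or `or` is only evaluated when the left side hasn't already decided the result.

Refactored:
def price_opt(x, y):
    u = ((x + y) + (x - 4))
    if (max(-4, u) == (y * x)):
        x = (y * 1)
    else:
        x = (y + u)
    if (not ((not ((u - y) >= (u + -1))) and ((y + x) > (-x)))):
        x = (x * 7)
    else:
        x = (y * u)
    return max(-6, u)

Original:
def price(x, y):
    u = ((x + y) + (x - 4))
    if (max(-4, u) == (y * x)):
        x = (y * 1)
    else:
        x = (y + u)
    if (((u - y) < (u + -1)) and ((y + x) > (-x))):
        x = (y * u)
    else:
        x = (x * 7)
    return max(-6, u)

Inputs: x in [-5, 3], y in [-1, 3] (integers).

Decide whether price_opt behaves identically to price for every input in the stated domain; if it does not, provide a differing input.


Although boolean connective usage differs, plus comparison usage differs, 45/45 inputs agree.
verdict: equivalent


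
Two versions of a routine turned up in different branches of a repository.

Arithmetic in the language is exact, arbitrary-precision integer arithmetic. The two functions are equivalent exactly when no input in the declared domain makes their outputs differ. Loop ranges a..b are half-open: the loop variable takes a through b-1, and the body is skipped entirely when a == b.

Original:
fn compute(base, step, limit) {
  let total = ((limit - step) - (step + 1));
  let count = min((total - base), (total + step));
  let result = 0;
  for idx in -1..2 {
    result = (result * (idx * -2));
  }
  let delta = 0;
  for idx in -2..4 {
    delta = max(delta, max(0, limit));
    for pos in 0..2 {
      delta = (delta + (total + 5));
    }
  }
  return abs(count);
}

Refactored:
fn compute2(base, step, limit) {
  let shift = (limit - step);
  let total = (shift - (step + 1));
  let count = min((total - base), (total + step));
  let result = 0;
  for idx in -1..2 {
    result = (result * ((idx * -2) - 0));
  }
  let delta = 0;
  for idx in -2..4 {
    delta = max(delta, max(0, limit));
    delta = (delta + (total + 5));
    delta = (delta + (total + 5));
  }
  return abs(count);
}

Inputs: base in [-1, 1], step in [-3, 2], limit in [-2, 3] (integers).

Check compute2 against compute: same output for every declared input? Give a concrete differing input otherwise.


Differences: constant usage differs, plus arithmetic usage differs, plus local variable names differ, plus statement counts differ, plus loop structure differs — yet all 108 inputs agree.
verdict: equivalent


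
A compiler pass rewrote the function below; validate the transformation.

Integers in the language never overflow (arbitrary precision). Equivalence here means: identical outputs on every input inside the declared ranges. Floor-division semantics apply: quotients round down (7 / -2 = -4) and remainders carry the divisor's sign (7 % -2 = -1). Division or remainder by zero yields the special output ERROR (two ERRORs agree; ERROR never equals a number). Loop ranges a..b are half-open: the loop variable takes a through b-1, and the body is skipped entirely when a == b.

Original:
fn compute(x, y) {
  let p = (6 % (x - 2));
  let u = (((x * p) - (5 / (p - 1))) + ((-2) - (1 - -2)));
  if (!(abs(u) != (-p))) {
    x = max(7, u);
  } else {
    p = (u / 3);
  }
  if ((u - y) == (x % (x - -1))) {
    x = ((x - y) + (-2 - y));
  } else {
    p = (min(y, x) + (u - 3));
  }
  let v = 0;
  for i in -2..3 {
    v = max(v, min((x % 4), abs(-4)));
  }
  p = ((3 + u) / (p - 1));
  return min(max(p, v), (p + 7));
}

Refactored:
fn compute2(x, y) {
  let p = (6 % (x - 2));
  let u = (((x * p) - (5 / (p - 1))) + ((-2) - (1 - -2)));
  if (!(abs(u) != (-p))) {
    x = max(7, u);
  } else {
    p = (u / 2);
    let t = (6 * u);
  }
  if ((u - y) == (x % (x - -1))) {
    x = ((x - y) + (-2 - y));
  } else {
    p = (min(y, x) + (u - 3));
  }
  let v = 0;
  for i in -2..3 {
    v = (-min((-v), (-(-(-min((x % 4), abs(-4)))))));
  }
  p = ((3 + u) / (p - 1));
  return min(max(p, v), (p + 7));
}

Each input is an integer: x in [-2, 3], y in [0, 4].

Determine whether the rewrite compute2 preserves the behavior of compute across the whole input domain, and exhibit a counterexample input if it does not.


Equivalent. The suspicious edit (`3` became `2`) never changes the result for any input inside the declared domain.
Checked all 30 inputs in the declared domain: the outputs agree on every one.
As a probe, take x=2, y=2: compute runs hits division by zero so the output is ERROR; compute2 runs hits division by zero so the output is ERROR; both end at ERROR.
verdict: equivalent


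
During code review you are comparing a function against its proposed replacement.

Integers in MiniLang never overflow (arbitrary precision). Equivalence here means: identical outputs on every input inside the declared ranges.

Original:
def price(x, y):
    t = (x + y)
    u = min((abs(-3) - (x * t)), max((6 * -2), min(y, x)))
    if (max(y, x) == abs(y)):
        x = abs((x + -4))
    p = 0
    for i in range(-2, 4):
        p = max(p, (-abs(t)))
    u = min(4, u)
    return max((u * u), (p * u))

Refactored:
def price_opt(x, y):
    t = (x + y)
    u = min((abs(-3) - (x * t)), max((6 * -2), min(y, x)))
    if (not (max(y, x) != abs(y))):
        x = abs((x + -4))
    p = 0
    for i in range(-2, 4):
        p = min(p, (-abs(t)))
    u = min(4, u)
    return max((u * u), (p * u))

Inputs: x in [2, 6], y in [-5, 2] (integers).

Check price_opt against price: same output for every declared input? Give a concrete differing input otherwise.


x=2, y=0 yields 1 from price but 2 from price_opt.
verdict: not equivalent; witness: x=2, y=0


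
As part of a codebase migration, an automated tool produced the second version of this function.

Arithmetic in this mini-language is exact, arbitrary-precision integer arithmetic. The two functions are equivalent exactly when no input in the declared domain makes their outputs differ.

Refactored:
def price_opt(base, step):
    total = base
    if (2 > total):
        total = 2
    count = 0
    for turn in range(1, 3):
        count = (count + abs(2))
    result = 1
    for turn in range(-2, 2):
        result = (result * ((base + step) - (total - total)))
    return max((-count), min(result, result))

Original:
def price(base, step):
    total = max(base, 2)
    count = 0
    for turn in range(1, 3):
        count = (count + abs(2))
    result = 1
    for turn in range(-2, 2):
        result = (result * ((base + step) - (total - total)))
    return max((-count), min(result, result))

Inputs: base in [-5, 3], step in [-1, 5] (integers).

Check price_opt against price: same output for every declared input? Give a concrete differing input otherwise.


Equivalent — the differences include constant usage differs, plus statement counts differ, plus comparison usage differs, plus branching structure differs, plus min/max/abs usage differs, yet no declared input distinguishes the two.
Spot check at base=-5, step=-1 — price: total := 2 | count := 0 | iter turn=1: | count := 2 | iter turn=2: | count := 4 | result := 1 | iter turn=-2: | result := -6 | iter turn=-1: | result := 36 | iter turn=0: | result := -216 | iter turn=1: | result := 1296 | result 1296. price_opt: total := -5 | (2 > total): true | total := 2 | count := 0 | iter turn=1: | count := 2 | iter turn=2: | count := 4 | result := 1 | iter turn=-2: | result := -6 | iter turn=-1: | result := 36 | iter turn=0: | result := -216 | iter turn=1: | result := 1296 | result 1296. Both give 1296.
Checked all 63 inputs in the declared domain: the outputs agree on every one.
verdict: equivalent


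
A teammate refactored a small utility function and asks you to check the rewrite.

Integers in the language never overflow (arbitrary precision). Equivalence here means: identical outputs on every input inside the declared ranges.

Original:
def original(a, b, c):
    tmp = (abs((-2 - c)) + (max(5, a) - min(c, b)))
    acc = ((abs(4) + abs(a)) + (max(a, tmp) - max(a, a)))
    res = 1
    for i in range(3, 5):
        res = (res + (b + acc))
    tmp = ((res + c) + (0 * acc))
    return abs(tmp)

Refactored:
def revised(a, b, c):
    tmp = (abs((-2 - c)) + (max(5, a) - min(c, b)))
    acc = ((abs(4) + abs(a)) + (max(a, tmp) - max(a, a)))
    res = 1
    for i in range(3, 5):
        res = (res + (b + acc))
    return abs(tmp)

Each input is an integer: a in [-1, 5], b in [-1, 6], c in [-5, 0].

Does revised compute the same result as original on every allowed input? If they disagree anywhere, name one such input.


On input a=-1, b=-1, c=-5, original returns 32 while revised returns 13.
verdict: not equivalent; witness: a=-1, b=-1, c=-5
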